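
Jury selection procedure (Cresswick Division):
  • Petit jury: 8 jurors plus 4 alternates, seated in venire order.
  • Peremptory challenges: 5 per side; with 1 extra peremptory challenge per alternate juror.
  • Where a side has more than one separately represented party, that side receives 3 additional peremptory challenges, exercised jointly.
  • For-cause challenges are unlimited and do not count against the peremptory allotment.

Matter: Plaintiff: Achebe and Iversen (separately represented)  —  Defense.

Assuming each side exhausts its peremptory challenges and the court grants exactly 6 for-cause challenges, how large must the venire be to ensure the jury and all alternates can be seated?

Seats to fill: 8 + 4 alternates = 12.
Peremptories — Plaintiff: 5 + 1×4 + 3 = 12; Defense: 5 + 1×4 = 9; total 21.
For-cause removals: 6.
Minimum venire: 12 + 21 + 6 = 39.

39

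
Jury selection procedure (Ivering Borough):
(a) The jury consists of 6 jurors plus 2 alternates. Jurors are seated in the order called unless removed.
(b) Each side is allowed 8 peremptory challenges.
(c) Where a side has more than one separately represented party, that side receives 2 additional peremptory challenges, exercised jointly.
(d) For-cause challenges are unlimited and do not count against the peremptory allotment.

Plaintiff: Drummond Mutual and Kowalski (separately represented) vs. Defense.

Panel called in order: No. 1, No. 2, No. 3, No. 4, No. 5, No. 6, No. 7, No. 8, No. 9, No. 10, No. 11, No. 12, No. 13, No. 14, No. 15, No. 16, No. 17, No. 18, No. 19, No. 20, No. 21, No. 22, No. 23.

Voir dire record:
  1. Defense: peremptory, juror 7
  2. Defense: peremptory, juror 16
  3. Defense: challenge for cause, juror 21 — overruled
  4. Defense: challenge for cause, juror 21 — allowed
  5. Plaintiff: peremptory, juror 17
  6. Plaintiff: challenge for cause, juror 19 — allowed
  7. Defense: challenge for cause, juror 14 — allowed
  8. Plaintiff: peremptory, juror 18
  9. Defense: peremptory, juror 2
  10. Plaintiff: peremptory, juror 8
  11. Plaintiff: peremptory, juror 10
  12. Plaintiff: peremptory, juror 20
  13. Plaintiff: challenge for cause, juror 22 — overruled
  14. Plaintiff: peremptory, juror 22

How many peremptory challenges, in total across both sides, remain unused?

Plaintiff allotment: 8 base + 2 multi-party = 10. Defense allotment: 8.
Plaintiff peremptories used: #17, #18, #8, #10, #20, #22 — 6 (for-cause on #19, #22 don't count).
Defense peremptories used: #7, #16, #2 — 3 (for-cause on #21, #21, #14 don't count).
Remaining: (10 − 6) + (8 − 3) = 9.

9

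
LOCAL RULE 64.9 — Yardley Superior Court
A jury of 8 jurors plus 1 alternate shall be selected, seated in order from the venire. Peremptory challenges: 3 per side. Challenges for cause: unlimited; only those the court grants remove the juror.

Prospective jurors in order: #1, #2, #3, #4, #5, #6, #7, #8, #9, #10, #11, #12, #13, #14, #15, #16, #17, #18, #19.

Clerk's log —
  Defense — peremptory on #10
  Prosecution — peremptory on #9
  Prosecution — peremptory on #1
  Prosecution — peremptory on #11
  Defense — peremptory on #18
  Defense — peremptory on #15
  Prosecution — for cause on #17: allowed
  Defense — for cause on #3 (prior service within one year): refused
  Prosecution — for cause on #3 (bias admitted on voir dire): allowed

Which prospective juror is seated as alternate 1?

14

Removed: #1, #3, #9, #10, #11, #15, #17, #18.
Filling seats in venire order through position 9: #2, #4, #5, #6, #7, #8, #12, #13, #14.
So alternate 1 is #14.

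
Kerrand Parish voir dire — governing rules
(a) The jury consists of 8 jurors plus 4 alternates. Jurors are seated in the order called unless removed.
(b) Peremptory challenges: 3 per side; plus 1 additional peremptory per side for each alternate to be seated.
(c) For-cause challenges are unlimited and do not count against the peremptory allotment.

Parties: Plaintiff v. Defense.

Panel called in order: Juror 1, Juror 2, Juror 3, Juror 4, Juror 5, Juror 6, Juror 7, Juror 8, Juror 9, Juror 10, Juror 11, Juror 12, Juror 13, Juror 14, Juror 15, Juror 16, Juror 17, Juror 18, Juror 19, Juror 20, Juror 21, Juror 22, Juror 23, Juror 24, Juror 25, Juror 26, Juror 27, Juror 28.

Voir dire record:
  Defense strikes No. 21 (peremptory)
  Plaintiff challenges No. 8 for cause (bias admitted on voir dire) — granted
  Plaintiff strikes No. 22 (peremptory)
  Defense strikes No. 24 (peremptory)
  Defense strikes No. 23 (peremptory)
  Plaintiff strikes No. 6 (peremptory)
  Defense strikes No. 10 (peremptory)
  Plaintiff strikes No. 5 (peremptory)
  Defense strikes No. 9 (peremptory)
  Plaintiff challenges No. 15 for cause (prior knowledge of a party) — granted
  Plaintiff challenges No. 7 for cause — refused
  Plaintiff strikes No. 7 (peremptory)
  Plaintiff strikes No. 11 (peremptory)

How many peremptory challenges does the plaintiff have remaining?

Plaintiff allotment: 3 base + 1 × 4 alternates = 7.
Plaintiff peremptories used: #22, #6, #5, #7, #11 — 5 (for-cause on #8, #15, #7 don't count).
Remaining: 7 − 5 = 2.

2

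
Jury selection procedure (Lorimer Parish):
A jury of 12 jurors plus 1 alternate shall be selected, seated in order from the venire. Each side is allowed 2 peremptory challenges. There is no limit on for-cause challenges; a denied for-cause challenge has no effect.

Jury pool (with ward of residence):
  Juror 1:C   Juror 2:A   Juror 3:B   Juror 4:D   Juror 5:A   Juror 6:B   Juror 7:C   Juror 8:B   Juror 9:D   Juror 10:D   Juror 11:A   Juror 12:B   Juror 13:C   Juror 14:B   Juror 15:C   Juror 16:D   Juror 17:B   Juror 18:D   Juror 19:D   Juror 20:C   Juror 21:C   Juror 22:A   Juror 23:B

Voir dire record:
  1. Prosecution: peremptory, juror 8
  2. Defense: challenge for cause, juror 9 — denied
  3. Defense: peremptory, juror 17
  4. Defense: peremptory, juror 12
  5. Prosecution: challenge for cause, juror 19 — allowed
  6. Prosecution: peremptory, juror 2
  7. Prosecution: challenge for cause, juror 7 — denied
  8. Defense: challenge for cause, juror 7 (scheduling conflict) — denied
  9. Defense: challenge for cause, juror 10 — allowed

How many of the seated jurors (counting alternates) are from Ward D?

Removed: #2, #8, #10, #12, #17, #19.
Seated (13 incl. alternates): #1, #3, #4, #5, #6, #7, #9, #11, #13, #14, #15, #16, #18.
Of those, in Ward D: #4, #9, #16, #18 → 4.

4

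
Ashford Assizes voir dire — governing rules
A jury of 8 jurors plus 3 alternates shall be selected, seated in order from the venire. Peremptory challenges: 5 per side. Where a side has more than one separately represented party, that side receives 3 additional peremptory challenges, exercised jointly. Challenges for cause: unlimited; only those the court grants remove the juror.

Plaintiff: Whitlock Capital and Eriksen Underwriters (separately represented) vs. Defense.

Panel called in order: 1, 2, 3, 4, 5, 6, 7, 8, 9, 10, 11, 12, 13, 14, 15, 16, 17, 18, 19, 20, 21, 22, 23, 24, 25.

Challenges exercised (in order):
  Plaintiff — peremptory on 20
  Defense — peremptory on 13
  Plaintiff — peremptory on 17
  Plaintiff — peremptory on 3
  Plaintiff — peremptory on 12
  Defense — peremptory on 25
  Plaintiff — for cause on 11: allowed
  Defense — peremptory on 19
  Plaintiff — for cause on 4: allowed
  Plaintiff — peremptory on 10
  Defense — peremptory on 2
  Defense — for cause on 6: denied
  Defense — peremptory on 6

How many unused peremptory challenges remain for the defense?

0

Defense allotment: 5.
Defense peremptories used: #13, #25, #19, #2, #6 — 5 (the for-cause on #6 doesn't count).
Remaining: 5 − 5 = 0.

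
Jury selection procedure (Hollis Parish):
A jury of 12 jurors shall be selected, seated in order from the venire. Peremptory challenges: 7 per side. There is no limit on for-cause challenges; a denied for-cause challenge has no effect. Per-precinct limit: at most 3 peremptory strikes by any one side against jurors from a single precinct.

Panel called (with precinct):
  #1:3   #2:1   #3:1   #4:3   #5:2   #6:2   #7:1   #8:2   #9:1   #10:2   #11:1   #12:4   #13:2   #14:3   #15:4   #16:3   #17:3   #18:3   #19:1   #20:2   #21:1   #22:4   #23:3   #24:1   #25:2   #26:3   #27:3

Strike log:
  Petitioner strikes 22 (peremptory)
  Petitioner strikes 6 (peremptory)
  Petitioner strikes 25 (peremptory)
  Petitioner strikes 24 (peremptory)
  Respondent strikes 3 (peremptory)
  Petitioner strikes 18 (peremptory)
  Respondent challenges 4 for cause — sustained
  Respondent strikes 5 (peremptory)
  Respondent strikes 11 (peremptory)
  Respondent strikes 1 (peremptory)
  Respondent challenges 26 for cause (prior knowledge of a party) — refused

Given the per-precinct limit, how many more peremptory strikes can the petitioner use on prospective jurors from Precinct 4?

2

Petitioner peremptories so far: #22, #6, #25, #24, #18 — 5 of 7 used, 2 left overall.
Against Precinct 4: #22 — 1 used; per-precinct cap 3 leaves 2.
Binding limit: min(2, 2) = 2.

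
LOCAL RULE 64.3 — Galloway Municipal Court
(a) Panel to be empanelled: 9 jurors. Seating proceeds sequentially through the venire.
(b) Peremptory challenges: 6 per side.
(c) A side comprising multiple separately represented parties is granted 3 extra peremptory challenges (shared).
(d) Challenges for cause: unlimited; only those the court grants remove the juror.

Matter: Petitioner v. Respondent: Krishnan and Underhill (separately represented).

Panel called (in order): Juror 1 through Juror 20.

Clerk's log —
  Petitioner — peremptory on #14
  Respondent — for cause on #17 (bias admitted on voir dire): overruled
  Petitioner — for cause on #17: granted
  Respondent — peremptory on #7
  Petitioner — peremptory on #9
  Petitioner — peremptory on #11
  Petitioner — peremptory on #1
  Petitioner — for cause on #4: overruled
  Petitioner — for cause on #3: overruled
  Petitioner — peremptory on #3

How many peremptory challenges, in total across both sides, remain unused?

9

Petitioner allotment: 6. Respondent allotment: 6 base + 3 multi-party = 9.
Petitioner peremptories used: #14, #9, #11, #1, #3 — 5 (for-cause on #17, #4, #3 don't count).
Respondent peremptories used: #7 — 1 (the for-cause on #17 doesn't count).
Remaining: (6 − 5) + (9 − 1) = 9.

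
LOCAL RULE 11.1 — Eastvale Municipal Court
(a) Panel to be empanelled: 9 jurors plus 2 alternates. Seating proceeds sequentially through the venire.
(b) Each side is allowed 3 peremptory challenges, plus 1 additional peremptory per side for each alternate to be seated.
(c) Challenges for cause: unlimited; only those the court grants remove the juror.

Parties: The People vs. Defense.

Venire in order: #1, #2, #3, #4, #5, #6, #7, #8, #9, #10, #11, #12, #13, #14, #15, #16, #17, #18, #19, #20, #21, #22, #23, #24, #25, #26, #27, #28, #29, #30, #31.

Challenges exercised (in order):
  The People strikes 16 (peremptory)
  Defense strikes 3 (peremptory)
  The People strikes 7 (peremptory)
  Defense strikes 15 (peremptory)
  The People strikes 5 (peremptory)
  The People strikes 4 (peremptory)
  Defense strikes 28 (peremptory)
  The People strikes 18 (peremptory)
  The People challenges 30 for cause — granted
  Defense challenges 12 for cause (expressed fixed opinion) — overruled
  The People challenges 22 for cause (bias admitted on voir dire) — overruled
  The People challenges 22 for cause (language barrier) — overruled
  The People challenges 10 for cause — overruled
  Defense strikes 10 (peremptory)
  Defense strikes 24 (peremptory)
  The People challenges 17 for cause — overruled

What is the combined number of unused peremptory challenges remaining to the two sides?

0

The People allotment: 3 base + 1 × 2 alternates = 5. Defense allotment: 3 base + 1 × 2 alternates = 5.
The People peremptories used: #16, #7, #5, #4, #18 — 5 (for-cause on #30, #22, #22, #10, #17 don't count).
Defense peremptories used: #3, #15, #28, #10, #24 — 5 (the for-cause on #12 doesn't count).
Remaining: (5 − 5) + (5 − 5) = 0.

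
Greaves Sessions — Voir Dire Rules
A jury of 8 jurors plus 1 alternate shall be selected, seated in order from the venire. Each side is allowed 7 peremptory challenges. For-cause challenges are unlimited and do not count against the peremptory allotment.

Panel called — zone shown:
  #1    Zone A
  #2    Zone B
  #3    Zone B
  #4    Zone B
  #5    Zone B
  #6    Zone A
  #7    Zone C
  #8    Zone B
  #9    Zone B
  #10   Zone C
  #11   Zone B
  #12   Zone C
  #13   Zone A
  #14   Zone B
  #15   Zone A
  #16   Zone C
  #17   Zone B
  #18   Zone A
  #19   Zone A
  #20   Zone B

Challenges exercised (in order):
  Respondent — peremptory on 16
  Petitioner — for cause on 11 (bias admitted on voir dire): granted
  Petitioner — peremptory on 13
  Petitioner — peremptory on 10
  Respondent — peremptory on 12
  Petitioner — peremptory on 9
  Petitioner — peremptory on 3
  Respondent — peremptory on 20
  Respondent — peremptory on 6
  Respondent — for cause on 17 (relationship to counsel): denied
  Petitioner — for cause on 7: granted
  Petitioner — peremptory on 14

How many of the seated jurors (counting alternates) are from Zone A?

Removed: #3, #6, #7, #9, #10, #11, #12, #13, #14, #16, #20.
Seated (9 incl. alternates): #1, #2, #4, #5, #8, #15, #17, #18, #19.
Of those, in Zone A: #1, #15, #18, #19 → 4.

4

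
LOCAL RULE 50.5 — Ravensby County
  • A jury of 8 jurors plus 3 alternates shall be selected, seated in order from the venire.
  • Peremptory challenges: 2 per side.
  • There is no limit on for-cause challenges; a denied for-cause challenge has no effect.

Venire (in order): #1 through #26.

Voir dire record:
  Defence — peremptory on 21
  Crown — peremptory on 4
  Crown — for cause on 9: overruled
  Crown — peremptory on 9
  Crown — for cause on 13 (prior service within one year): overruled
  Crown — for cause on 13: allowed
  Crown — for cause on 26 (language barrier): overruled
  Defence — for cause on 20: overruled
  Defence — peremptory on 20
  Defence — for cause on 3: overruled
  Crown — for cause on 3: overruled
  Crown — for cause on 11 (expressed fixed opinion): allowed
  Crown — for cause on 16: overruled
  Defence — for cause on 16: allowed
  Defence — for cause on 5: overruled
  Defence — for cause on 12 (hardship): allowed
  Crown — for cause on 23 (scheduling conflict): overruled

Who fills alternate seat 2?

15

Removed: #4, #9, #11, #12, #13, #16, #20, #21. (#3, #5, #23, #26 stay — for-cause denied.)
Seating in order: seats 1–8 → #1, #2, #3, #5, #6, #7, #8, #10; alternates → #14, #15, #17.
So alternate 2 is #15.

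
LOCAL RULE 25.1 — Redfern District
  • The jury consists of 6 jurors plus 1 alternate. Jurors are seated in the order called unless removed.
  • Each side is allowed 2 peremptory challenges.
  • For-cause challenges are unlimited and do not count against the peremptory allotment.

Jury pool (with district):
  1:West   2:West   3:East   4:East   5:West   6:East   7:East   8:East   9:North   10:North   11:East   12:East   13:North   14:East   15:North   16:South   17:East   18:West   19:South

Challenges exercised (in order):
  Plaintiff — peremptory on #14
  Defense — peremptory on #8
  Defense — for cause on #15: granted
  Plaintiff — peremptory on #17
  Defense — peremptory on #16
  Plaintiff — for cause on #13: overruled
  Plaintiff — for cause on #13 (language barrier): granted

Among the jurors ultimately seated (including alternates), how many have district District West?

Removed: #8, #13, #14, #15, #16, #17.
Seated (7 incl. alternates): #1, #2, #3, #4, #5, #6, #7.
Of those, in District West: #1, #2, #5 → 3.

3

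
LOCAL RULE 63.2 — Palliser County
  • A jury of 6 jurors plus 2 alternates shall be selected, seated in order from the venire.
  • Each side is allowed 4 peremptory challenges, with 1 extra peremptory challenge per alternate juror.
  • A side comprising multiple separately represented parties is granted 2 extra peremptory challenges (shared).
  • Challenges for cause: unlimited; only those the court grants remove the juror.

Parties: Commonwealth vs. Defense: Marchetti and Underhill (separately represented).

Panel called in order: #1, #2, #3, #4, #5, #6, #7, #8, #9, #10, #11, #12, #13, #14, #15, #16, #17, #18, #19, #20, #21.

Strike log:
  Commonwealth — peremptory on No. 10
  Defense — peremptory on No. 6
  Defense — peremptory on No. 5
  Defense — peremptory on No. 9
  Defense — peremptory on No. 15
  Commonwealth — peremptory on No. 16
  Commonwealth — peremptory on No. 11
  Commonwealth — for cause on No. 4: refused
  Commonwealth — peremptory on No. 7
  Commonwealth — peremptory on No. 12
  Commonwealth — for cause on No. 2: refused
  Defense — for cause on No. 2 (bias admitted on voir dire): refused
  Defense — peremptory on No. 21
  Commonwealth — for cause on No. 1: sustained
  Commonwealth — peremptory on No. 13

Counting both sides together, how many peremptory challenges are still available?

Commonwealth allotment: 4 base + 1 × 2 alternates = 6. Defense allotment: 4 base + 1 × 2 alternates + 2 multi-party = 8.
Commonwealth peremptories used: #10, #16, #11, #7, #12, #13 — 6 (for-cause on #4, #2, #1 don't count).
Defense peremptories used: #6, #5, #9, #15, #21 — 5 (the for-cause on #2 doesn't count).
Remaining: (6 − 6) + (8 − 5) = 3.

3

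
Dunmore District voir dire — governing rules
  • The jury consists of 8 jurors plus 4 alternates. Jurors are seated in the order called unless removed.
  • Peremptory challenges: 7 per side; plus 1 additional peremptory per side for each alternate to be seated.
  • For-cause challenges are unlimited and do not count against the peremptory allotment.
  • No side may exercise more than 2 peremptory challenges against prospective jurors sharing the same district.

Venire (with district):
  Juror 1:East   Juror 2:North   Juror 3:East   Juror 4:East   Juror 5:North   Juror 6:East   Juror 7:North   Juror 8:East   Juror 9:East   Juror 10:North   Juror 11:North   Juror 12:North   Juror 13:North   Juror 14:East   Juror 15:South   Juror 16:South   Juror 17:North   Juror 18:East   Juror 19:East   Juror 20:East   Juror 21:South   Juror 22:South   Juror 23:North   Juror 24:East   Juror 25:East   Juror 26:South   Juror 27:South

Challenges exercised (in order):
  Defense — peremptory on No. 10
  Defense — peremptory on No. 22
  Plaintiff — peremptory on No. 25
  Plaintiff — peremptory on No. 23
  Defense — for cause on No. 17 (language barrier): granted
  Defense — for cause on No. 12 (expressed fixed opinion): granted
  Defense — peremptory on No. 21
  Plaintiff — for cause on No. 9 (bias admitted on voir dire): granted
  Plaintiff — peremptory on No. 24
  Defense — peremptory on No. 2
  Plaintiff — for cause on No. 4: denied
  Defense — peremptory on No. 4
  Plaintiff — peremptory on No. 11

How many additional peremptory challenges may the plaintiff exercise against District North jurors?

Plaintiff peremptories so far: #25, #23, #24, #11 — 4 of 11 used, 7 left overall.
Against District North: #23, #11 — 2 used; per-district cap 2 leaves 0.
Binding limit: min(7, 0) = 0.

0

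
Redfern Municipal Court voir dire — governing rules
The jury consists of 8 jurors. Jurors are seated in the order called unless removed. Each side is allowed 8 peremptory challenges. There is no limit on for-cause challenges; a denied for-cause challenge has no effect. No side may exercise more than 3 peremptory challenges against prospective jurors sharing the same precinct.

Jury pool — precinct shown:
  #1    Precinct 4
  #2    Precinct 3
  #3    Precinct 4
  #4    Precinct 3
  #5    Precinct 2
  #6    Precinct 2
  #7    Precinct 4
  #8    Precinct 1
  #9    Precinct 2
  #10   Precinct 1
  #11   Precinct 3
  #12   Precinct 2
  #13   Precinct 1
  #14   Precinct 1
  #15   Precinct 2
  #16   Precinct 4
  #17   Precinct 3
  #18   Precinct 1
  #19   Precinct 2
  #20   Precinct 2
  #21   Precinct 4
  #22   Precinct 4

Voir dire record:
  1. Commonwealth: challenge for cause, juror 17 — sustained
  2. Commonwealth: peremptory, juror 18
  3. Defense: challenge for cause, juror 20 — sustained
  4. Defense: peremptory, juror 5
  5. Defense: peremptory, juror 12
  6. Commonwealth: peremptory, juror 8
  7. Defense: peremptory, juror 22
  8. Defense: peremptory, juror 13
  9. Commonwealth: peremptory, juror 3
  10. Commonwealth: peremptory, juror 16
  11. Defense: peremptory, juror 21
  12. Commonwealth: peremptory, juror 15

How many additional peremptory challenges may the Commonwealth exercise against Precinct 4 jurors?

1

Commonwealth peremptories so far: #18, #8, #3, #16, #15 — 5 of 8 used, 3 left overall.
Against Precinct 4: #3, #16 — 2 used; per-precinct cap 3 leaves 1.
Binding limit: min(3, 1) = 1.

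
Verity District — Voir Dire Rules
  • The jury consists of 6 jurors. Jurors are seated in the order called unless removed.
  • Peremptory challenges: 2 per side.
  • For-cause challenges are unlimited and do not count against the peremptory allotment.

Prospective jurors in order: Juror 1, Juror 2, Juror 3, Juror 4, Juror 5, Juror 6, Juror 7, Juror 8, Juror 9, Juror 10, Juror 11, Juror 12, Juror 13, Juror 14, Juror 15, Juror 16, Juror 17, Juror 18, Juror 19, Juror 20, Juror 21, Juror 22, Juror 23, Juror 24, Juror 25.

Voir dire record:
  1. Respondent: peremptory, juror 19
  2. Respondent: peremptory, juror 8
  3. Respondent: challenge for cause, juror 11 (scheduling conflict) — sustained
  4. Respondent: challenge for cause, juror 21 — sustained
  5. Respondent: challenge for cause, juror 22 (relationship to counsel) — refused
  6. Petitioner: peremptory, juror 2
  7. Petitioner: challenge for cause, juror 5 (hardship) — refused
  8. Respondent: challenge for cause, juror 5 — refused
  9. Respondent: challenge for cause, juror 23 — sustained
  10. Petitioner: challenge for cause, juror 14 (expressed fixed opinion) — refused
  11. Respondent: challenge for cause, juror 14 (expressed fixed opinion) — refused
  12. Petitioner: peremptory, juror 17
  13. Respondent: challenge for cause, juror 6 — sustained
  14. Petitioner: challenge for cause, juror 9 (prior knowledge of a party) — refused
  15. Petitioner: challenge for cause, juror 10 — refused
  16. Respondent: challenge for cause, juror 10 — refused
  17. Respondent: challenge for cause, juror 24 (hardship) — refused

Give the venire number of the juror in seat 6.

Removed: #2, #6, #8, #11, #17, #19, #21, #23. (#5, #9, #10, #14, #22, #24 stay — for-cause denied.)
Seating in order: seats 1–6 → #1, #3, #4, #5, #7, #9.
So seat 6 is #9.

9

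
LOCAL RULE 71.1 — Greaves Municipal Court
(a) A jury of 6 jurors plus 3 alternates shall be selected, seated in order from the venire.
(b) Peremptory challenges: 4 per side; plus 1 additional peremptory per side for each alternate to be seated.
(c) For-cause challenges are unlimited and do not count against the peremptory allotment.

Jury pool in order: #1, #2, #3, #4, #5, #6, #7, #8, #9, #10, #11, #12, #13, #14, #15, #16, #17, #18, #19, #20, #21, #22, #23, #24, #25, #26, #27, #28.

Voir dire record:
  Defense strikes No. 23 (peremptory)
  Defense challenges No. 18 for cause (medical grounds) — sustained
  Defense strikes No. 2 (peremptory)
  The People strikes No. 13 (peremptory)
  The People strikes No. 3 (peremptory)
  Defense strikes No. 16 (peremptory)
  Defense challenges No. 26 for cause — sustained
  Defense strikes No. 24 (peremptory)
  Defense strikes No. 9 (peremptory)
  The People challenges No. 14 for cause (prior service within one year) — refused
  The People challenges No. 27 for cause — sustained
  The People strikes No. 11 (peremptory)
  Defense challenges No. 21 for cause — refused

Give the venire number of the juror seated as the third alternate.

14

Removed: #2, #3, #9, #11, #13, #16, #18, #23, #24, #26, #27. (#14, #21 stay — for-cause denied.)
Filling seats in venire order through position 9: #1, #4, #5, #6, #7, #8, #10, #12, #14.
So alternate 3 is #14.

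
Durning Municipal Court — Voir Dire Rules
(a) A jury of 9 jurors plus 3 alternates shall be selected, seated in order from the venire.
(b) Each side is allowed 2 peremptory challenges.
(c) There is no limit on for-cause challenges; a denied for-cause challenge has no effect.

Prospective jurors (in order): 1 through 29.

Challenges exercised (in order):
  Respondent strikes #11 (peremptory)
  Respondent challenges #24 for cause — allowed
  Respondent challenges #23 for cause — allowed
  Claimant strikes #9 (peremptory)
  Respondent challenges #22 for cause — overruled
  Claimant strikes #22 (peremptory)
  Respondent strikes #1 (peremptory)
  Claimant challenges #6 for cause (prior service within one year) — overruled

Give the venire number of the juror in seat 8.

Removed: #1, #9, #11, #22, #23, #24. (#6 stays — for-cause denied.)
Filling seats in venire order through position 8: #2, #3, #4, #5, #6, #7, #8, #10.
So seat 8 is #10.

10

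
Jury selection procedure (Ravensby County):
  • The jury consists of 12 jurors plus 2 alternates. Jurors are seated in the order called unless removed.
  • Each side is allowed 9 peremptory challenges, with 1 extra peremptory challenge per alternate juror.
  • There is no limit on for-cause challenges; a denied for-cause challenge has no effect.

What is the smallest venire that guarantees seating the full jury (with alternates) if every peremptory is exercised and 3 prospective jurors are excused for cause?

39

Seats to fill: 12 + 2 alternates = 14.
Peremptories: 9 + 1×2 = 11 per side × 2 sides = 22.
For-cause removals: 3.
Minimum venire: 14 + 22 + 3 = 39.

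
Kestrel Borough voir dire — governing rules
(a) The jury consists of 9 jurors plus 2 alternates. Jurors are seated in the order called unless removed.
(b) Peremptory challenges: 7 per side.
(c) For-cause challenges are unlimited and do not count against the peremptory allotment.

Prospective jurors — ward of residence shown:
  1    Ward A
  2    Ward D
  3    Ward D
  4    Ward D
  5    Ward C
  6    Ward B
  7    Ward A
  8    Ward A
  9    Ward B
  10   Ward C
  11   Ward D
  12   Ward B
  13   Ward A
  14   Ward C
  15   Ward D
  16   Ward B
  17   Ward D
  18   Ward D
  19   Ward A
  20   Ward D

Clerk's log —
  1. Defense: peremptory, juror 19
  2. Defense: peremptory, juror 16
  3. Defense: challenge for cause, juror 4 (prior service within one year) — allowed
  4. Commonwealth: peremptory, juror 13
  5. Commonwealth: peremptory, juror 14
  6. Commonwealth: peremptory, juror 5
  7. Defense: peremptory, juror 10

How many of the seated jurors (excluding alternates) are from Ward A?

Removed: #4, #5, #10, #13, #14, #16, #19.
Seated jurors 1–9: #1, #2, #3, #6, #7, #8, #9, #11, #12 (alternates #15, #17 not counted).
Of those, in Ward A: #1, #7, #8 → 3.

3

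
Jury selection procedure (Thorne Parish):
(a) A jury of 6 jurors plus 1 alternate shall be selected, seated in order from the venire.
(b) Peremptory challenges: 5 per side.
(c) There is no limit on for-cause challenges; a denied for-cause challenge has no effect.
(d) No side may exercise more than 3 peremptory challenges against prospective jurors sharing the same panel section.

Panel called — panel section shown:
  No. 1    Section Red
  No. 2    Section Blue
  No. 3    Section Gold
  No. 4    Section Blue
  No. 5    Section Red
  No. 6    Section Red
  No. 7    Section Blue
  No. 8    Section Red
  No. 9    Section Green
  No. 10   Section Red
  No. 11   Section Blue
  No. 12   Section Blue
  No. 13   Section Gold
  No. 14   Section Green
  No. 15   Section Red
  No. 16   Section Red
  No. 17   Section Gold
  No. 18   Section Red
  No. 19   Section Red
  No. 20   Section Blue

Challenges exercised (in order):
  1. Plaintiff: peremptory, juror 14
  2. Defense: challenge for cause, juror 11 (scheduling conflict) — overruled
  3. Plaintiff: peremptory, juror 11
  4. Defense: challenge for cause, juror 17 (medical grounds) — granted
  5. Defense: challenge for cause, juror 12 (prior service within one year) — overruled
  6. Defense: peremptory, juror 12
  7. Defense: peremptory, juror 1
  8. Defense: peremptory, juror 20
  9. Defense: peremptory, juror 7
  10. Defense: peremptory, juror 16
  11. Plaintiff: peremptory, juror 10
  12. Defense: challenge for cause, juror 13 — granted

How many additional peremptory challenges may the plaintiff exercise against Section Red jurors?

2

Plaintiff peremptories so far: #14, #11, #10 — 3 of 5 used, 2 left overall.
Against Section Red: #10 — 1 used; per-section cap 3 leaves 2.
Binding limit: min(2, 2) = 2.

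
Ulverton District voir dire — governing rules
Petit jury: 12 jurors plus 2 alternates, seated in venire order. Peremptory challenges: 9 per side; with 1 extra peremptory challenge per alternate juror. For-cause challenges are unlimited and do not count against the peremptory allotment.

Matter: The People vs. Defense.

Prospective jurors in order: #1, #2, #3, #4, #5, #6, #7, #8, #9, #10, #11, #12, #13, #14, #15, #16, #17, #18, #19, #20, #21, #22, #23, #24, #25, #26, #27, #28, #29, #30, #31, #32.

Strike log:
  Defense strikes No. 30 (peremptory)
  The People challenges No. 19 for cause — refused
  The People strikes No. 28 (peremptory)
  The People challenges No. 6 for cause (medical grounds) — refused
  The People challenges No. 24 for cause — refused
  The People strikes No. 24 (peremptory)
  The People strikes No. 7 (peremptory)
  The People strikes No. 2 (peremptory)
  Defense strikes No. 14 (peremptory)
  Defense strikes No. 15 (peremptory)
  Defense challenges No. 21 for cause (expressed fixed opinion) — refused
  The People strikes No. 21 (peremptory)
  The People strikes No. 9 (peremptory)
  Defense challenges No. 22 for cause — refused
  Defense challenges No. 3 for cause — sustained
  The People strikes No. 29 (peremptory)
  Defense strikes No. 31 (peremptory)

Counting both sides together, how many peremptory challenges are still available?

The People allotment: 9 base + 1 × 2 alternates = 11. Defense allotment: 9 base + 1 × 2 alternates = 11.
The People peremptories used: #28, #24, #7, #2, #21, #9, #29 — 7 (for-cause on #19, #6, #24 don't count).
Defense peremptories used: #30, #14, #15, #31 — 4 (for-cause on #21, #22, #3 don't count).
Remaining: (11 − 7) + (11 − 4) = 11.

11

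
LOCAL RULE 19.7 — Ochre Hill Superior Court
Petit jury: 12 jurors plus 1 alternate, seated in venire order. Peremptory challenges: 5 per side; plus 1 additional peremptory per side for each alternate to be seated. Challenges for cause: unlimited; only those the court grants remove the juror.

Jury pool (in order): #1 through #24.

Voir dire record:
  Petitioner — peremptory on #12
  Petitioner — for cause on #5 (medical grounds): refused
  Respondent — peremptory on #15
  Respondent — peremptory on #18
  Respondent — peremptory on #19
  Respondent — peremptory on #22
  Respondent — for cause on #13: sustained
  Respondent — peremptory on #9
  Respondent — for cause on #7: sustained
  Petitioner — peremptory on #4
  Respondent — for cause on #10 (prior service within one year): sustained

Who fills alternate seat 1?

23

Removed: #4, #7, #9, #10, #12, #13, #15, #18, #19, #22. (#5 stays — for-cause denied.)
Seating in order: seats 1–12 → #1, #2, #3, #5, #6, #8, #11, #14, #16, #17, #20, #21; alternates → #23.
So alternate 1 is #23.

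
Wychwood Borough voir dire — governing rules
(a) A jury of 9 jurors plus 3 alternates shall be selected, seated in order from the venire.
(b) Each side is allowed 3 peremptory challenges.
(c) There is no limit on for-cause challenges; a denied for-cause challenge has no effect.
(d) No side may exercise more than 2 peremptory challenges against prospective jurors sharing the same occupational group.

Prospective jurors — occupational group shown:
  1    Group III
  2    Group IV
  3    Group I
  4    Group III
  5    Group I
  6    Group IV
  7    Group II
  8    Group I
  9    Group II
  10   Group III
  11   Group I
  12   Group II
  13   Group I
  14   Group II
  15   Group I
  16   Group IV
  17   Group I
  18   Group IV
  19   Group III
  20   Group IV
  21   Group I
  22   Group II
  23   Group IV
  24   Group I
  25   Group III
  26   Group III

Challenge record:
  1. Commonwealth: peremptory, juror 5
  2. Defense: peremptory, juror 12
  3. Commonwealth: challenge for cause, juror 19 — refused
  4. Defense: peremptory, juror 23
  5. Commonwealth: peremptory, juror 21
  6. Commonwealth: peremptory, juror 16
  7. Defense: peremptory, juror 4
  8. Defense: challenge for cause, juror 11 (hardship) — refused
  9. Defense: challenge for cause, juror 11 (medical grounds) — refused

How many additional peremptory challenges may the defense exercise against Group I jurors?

Defense peremptories so far: #12, #23, #4 — 3 of 3 used, 0 left overall.
Against Group I: none yet — per-group cap 2 leaves 2.
Binding limit: min(0, 2) = 0.

0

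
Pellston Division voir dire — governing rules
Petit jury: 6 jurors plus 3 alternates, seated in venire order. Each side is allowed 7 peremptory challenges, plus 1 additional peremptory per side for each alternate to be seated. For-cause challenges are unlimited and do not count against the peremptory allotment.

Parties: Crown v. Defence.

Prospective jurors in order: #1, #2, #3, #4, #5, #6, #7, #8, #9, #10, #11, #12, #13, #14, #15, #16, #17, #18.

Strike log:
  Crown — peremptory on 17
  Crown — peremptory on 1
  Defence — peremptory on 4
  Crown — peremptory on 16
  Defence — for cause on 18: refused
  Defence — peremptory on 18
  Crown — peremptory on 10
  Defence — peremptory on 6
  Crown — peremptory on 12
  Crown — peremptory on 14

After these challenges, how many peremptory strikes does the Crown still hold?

4

Crown allotment: 7 base + 1 × 3 alternates = 10.
Crown peremptories used: #17, #1, #16, #10, #12, #14 — 6.
Remaining: 10 − 6 = 4.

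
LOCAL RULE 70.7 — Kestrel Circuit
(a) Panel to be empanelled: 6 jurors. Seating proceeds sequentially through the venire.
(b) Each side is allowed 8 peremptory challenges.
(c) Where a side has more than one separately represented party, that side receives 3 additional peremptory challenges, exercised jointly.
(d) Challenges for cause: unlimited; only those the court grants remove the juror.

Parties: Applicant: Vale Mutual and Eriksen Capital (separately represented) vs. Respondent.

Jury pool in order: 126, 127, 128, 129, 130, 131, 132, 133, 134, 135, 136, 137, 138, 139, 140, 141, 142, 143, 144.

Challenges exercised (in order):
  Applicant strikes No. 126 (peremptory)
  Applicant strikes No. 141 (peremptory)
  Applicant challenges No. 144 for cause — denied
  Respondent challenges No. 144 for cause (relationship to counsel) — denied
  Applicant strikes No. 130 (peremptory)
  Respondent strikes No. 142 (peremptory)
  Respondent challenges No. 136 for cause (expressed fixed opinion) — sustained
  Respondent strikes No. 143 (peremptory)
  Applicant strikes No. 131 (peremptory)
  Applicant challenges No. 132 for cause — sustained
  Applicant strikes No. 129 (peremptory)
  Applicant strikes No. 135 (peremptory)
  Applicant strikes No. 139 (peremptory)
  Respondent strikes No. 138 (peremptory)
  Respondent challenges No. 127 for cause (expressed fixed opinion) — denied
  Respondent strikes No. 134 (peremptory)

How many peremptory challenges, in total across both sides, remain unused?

8

Applicant allotment: 8 base + 3 multi-party = 11. Respondent allotment: 8.
Applicant peremptories used: #126, #141, #130, #131, #129, #135, #139 — 7 (for-cause on #144, #132 don't count).
Respondent peremptories used: #142, #143, #138, #134 — 4 (for-cause on #144, #136, #127 don't count).
Remaining: (11 − 7) + (8 − 4) = 8.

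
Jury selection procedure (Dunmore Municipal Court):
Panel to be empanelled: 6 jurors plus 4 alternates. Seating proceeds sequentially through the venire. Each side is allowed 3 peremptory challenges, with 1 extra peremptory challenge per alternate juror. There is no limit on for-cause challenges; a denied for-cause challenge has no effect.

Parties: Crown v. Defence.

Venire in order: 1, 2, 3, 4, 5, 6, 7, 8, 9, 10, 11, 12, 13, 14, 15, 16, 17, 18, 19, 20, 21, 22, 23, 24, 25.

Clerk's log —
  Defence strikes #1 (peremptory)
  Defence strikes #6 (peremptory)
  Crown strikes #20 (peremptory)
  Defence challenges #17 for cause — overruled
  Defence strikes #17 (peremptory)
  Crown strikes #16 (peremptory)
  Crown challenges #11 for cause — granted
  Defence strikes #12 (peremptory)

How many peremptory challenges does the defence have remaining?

3

Defence allotment: 3 base + 1 × 4 alternates = 7.
Defence peremptories used: #1, #6, #17, #12 — 4 (the for-cause on #17 doesn't count).
Remaining: 7 − 4 = 3.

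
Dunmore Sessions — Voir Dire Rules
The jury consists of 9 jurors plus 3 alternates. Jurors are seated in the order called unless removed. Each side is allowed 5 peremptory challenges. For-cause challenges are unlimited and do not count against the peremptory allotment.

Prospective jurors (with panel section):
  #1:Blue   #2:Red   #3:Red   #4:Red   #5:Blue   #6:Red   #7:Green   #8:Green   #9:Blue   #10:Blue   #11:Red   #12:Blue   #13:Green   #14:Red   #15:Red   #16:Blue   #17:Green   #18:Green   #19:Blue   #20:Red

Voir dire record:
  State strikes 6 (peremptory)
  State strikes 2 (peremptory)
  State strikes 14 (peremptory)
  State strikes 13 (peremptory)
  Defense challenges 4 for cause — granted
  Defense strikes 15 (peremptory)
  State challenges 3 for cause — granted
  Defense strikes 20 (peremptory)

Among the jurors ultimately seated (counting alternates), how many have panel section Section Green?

4

Removed: #2, #3, #4, #6, #13, #14, #15, #20.
Seated (12 incl. alternates): #1, #5, #7, #8, #9, #10, #11, #12, #16, #17, #18, #19.
Of those, in Section Green: #7, #8, #17, #18 → 4.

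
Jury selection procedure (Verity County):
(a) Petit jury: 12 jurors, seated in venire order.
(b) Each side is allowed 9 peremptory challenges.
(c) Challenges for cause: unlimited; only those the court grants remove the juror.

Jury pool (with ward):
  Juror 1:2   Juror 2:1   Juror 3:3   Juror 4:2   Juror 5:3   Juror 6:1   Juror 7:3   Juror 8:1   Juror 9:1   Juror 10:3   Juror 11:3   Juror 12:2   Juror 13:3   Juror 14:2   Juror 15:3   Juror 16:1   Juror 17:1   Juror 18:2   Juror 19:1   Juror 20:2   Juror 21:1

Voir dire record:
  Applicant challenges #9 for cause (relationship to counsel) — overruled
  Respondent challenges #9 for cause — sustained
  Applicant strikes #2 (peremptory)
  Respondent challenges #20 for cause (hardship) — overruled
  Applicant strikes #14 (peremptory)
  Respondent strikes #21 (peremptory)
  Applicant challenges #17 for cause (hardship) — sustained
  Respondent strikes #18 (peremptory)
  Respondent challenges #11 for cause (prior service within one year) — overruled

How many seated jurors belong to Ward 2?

Removed: #2, #9, #14, #17, #18, #21.
Seated jurors 1–12: #1, #3, #4, #5, #6, #7, #8, #10, #11, #12, #13, #15.
Of those, in Ward 2: #1, #4, #12 → 3.

3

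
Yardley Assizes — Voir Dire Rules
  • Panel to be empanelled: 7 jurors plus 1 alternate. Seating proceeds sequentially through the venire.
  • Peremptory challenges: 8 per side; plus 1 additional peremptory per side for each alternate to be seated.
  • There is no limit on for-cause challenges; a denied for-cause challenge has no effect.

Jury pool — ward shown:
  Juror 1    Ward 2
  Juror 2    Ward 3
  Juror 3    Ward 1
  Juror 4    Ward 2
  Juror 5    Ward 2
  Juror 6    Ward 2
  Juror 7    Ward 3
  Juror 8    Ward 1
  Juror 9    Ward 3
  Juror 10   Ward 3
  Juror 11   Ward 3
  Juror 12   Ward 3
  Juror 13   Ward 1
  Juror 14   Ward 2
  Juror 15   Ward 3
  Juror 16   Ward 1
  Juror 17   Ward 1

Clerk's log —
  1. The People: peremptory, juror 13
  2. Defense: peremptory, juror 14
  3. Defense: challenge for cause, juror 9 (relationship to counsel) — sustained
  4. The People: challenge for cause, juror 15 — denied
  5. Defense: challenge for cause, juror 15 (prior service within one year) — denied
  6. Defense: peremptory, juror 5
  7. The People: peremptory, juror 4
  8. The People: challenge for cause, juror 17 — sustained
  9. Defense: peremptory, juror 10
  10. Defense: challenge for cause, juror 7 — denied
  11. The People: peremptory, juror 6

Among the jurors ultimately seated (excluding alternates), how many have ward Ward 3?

4

Removed: #4, #5, #6, #9, #10, #13, #14, #17.
Seated jurors 1–7: #1, #2, #3, #7, #8, #11, #12 (alternates #15 not counted).
Of those, in Ward 3: #2, #7, #11, #12 → 4.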